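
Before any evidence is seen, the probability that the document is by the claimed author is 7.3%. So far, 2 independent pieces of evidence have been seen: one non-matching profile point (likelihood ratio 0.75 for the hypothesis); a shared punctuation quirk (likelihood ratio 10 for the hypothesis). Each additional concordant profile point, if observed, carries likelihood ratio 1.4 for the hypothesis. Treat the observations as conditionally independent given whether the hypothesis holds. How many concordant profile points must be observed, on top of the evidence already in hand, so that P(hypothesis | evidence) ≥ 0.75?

Prior odds = 0.073/0.927 = 73/927.
Combined Bayes factor of the evidence already in hand = 0.75 × 10 = 7.5.
Odds after that evidence = (73/927) × 7.5 = 365/618.
Target odds = 0.75/0.25 = 3.
Need 1.4ⁿ ≥ 3 ÷ (365/618) = 1854/365.
1.4⁴ = 3.8416 falls short of 1854/365 but 1.4⁵ = 5.37824 reaches it, so n = 5.

5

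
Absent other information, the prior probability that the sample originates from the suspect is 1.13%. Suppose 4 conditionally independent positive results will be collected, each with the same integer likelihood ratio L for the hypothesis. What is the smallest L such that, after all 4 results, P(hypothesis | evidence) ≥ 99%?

10

Prior odds = 0.0113/0.9887 = 113/9887.
Target odds = 0.99/0.01 = 99.
Need L⁴ ≥ 99 ÷ (113/9887) = 978813/113.
9⁴ = 6561 < 978813/113 ≤ 10000 = 10⁴, so L = 10.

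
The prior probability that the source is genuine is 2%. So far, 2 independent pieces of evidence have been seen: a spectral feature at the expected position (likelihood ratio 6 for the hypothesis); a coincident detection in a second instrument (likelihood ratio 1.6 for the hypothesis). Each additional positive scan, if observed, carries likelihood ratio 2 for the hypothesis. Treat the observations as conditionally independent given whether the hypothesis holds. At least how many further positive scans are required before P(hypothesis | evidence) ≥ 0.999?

13

Prior odds = 0.02/0.98 = 1/49.
Combined Bayes factor of the evidence already in hand = 6 × 1.6 = 9.6.
Odds after that evidence = (1/49) × 9.6 = 48/245.
Target odds = 0.999/0.001 = 999.
Need 2ⁿ ≥ 999 ÷ (48/245) = 5099.0625.
2¹² = 4096 falls short of 5099.0625 but 2¹³ = 8192 reaches it, so n = 13.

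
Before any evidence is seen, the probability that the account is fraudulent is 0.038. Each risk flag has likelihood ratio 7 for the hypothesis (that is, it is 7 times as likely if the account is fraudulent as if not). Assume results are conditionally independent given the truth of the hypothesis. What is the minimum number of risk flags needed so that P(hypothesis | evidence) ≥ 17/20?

Prior odds: 0.038 ÷ 0.962 = 19/481.
Likelihood ratio per risk flag = 7.
Target posterior odds = 0.85/0.15 = 17/3.
Require 7ⁿ ≥ 17/3 ÷ (19/481) = 8177/57.
7² = 49 falls short of 8177/57 but 7³ = 343 reaches it, so n = 3.

3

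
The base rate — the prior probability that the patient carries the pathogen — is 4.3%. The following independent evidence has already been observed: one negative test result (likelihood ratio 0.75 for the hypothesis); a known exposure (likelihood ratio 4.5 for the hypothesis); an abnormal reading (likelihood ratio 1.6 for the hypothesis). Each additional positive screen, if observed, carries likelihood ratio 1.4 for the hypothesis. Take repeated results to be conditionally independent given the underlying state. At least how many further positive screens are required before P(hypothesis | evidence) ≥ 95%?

Prior odds = 0.043/0.957 = 43/957.
Combined Bayes factor of the evidence already in hand = 0.75 × 4.5 × 1.6 = 5.4.
Odds after that evidence = (43/957) × 5.4 = 387/1595.
Target odds = 0.95/0.05 = 19.
Need 1.4ⁿ ≥ 19 ÷ (387/1595) = 30305/387.
1.4¹² ≈56.6939 falls short of 30305/387 but 1.4¹³ ≈79.3715 reaches it, so n = 13.

13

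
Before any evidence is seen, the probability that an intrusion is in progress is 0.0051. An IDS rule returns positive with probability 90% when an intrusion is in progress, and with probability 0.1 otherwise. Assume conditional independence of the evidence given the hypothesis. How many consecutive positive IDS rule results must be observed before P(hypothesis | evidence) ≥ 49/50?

Prior odds = 0.0051/0.9949 = 51/9949.
Likelihood ratio of a positive result = 0.9/0.1 = 9.
Target odds: 0.98 ÷ 0.02 = 49.
Need (51/9949) × 9ⁿ ≥ 49, i.e. 9ⁿ ≥ 487501/51.
9⁴ = 6561 falls short of 487501/51 but 9⁵ = 59049 reaches it, so n = 5.

5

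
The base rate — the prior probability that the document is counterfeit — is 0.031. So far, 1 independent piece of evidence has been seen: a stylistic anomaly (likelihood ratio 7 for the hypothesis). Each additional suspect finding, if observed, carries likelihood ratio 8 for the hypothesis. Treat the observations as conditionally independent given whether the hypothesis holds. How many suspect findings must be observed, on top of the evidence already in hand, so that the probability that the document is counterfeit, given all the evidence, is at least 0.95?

Prior odds = 0.031/0.969 = 31/969.
Bayes factor of the evidence already in hand = 7.
Odds after that evidence = (31/969) × 7 = 217/969.
Target odds = 0.95/0.05 = 19.
Need 8ⁿ ≥ 19 ÷ (217/969) = 18411/217.
8² = 64 falls short of 18411/217 but 8³ = 512 reaches it, so n = 3.

3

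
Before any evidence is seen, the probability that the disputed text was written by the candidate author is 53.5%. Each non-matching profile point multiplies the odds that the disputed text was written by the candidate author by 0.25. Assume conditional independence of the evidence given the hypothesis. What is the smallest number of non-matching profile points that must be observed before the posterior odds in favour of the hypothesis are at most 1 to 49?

3

Prior odds: 0.535 ÷ 0.465 = 107/93.
Likelihood ratio per non-matching profile point = 0.25.
Target odds = 1/49.
Need (107/93) × 0.25ⁿ ≤ 1/49, i.e. 0.25ⁿ ≤ 93/5243.
0.25² = 0.0625 is still above 93/5243 but 0.25³ = 0.015625 is at or below it, so n = 3.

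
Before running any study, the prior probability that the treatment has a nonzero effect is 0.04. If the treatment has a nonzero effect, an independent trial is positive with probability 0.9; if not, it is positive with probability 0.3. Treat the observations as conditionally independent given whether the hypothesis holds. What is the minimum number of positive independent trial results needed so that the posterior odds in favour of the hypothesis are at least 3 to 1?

Prior odds: 0.04 ÷ 0.96 = 1/24.
Likelihood ratio of a positive = 0.9/0.3 = 3.
Target odds = 3.
Need (1/24) × 3ⁿ ≥ 3, i.e. 3ⁿ ≥ 72.
3³ = 27 falls short of 72 but 3⁴ = 81 reaches it, so n = 4.

4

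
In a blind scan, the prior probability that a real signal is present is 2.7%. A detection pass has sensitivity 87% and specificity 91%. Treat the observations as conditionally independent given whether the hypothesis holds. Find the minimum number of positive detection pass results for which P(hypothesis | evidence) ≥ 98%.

Prior odds: 0.027 ÷ 0.973 = 27/973.
False-positive rate = 1 − 0.91 = 0.09; likelihood ratio of a positive = 0.87/0.09 = 29/3.
Target odds: 0.98 ÷ 0.02 = 49.
Need (27/973) × (29/3)ⁿ ≥ 49, i.e. (29/3)ⁿ ≥ 47677/27.
(29/3)³ = 24389/27 falls short of 47677/27 but (29/3)⁴ = 707281/81 reaches it, so n = 4.

4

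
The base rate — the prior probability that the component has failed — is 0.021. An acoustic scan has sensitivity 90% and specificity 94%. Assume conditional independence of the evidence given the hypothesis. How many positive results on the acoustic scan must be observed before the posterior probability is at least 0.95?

3

Prior odds = 0.021/0.979 = 21/979.
False-positive rate = 1 − 0.94 = 0.06; likelihood ratio of a positive = 0.9/0.06 = 15.
Target posterior odds = 0.95/0.05 = 19.
Require 15ⁿ ≥ 19 ÷ (21/979) = 18601/21.
15² = 225 falls short of 18601/21 but 15³ = 3375 reaches it, so n = 3.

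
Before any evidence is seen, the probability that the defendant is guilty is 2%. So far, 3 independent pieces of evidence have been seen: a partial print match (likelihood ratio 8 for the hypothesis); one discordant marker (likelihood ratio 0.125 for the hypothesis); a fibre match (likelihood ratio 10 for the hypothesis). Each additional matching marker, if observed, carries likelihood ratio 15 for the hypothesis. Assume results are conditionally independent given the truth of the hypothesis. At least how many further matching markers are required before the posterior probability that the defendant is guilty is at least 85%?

Prior odds = 0.02/0.98 = 1/49.
Combined Bayes factor of the evidence already in hand = 8 × 0.125 × 10 = 10.
Odds after that evidence = (1/49) × 10 = 10/49.
Target odds = 0.85/0.15 = 17/3.
Need 15ⁿ ≥ 17/3 ÷ (10/49) = 833/30.
15¹ = 15 falls short of 833/30 but 15² = 225 reaches it, so n = 2.

2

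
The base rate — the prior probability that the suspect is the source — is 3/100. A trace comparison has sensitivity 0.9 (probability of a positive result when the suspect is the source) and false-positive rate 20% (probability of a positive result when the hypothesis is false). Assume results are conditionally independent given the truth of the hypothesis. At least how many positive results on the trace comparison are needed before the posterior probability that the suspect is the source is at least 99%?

6

Prior odds = 0.03/0.97 = 3/97.
Likelihood ratio of a positive result = 0.9/0.2 = 4.5.
Target odds: 0.99 ÷ 0.01 = 99.
Require 4.5ⁿ ≥ 99 ÷ (3/97) = 3201.
4.5⁵ = 1845.28125 falls short of 3201 but 4.5⁶ = 8303.765625 reaches it, so n = 6.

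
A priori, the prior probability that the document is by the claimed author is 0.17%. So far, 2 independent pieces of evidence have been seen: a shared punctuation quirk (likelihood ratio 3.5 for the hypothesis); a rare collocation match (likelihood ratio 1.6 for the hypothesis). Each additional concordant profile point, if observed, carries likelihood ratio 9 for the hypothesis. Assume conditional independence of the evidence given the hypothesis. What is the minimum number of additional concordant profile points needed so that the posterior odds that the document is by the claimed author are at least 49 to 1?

Prior odds = 0.0017/0.9983 = 17/9983.
Combined Bayes factor of the evidence already in hand = 3.5 × 1.6 = 5.6.
Odds after that evidence = (17/9983) × 5.6 = 476/49915.
Target odds = 49.
Need 9ⁿ ≥ 49 ÷ (476/49915) = 349405/68.
9³ = 729 falls short of 349405/68 but 9⁴ = 6561 reaches it, so n = 4.

4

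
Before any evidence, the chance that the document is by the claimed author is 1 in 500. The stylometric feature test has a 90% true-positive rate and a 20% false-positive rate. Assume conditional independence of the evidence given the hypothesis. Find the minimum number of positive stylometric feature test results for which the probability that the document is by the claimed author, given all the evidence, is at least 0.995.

Prior odds = 0.002/0.998 = 1/499.
Likelihood ratio of a positive result = 0.9/0.2 = 4.5.
Target odds: 0.995 ÷ 0.005 = 199.
Require 4.5ⁿ ≥ 199 ÷ (1/499) = 99301.
4.5⁷ = 4782969/128 falls short of 99301 but 4.5⁸ = 43046721/256 reaches it, so n = 8.

8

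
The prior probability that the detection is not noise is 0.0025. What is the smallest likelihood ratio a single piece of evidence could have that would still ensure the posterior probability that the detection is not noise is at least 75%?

Prior odds = 0.0025/0.9975 = 1/399.
Target odds = 0.75/0.25 = 3.
Required Bayes factor = 3 ÷ (1/399) = 1197.

1197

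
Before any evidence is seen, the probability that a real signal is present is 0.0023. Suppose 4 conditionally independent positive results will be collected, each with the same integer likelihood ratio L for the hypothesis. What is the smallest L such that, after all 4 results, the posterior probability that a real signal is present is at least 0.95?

Prior odds = 0.0023/0.9977 = 23/9977.
Target odds = 0.95/0.05 = 19.
Need L⁴ ≥ 19 ÷ (23/9977) = 189563/23.
9⁴ = 6561 < 189563/23 ≤ 10000 = 10⁴, so L = 10.

10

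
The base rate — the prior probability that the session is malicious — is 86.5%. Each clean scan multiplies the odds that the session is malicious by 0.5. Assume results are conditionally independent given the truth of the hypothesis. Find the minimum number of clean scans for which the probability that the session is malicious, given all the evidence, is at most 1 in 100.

Prior odds = 0.865/0.135 = 173/27.
Likelihood ratio per clean scan = 0.5.
Target posterior odds = 0.01/0.99 = 1/99.
Need (173/27) × 0.5ⁿ ≤ 1/99, i.e. 0.5ⁿ ≤ 3/1903.
0.5⁹ = 0.001953125 is still above 3/1903 but 0.5¹⁰ = 1/1024 is at or below it, so n = 10.

10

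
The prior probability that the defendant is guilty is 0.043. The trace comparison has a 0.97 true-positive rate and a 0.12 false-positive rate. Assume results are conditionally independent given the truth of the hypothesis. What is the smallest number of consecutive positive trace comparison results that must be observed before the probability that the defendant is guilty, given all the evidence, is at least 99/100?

4

Prior odds: 0.043 ÷ 0.957 = 43/957.
Likelihood ratio of a positive result = 0.97/0.12 = 97/12.
Target posterior odds = 0.99/0.01 = 99.
Need (43/957) × (97/12)ⁿ ≥ 99, i.e. (97/12)ⁿ ≥ 94743/43.
(97/12)³ = 912673/1728 falls short of 94743/43 but (97/12)⁴ = 88529281/20736 reaches it, so n = 4.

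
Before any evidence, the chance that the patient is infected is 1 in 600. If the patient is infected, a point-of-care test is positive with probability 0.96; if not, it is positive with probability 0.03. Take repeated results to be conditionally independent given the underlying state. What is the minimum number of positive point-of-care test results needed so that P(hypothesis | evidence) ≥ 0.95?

3

Prior odds: (1/600) ÷ (599/600) = 1/599.
Likelihood ratio of a positive = 0.96/0.03 = 32.
Target odds: 0.95 ÷ 0.05 = 19.
Need (1/599) × 32ⁿ ≥ 19, i.e. 32ⁿ ≥ 11381.
32² = 1024 falls short of 11381 but 32³ = 32768 reaches it, so n = 3.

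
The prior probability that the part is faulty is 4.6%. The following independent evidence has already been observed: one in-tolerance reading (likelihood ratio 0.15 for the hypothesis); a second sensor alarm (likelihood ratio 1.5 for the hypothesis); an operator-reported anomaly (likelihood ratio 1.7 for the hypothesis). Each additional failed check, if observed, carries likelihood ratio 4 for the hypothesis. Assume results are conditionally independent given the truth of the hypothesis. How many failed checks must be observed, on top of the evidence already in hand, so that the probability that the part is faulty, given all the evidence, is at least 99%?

Prior odds = 0.046/0.954 = 23/477.
Combined Bayes factor of the evidence already in hand = 0.15 × 1.5 × 1.7 = 0.3825.
Odds after that evidence = (23/477) × 0.3825 = 391/21200.
Target odds = 0.99/0.01 = 99.
Need 4ⁿ ≥ 99 ÷ (391/21200) = 2098800/391.
4⁶ = 4096 falls short of 2098800/391 but 4⁷ = 16384 reaches it, so n = 7.

7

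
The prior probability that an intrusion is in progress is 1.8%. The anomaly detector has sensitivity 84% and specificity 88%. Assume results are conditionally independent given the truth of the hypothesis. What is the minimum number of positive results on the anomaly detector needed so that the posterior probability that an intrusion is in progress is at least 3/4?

3

Prior odds = 0.018/0.982 = 9/491.
False-positive rate = 1 − 0.88 = 0.12; likelihood ratio of a positive = 0.84/0.12 = 7.
Target posterior odds = 0.75/0.25 = 3.
Require 7ⁿ ≥ 3 ÷ (9/491) = 491/3.
7² = 49 falls short of 491/3 but 7³ = 343 reaches it, so n = 3.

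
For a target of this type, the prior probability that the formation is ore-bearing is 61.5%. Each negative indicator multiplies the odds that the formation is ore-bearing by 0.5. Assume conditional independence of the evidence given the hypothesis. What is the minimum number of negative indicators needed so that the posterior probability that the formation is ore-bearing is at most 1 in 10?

4

Prior odds = 0.615/0.385 = 123/77.
Likelihood ratio per negative indicator = 0.5.
Target posterior odds = 0.1/0.9 = 1/9.
Need (123/77) × 0.5ⁿ ≤ 1/9, i.e. 0.5ⁿ ≤ 77/1107.
0.5³ = 0.125 is still above 77/1107 but 0.5⁴ = 0.0625 is at or below it, so n = 4.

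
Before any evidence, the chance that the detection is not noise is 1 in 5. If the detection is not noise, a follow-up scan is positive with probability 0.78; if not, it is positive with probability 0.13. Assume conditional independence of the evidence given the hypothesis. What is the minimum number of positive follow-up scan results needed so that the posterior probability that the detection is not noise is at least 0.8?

2

Prior odds = 0.2/0.8 = 0.25.
Likelihood ratio of a positive = 0.78/0.13 = 6.
Target posterior odds = 0.8/0.2 = 4.
Need 0.25 × 6ⁿ ≥ 4, i.e. 6ⁿ ≥ 16.
6¹ = 6 falls short of 16 but 6² = 36 reaches it, so n = 2.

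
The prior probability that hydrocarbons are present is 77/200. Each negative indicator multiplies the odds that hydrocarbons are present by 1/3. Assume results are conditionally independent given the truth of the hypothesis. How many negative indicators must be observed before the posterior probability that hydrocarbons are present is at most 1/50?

4

Prior odds: 0.385 ÷ 0.615 = 77/123.
Likelihood ratio per negative indicator = 1/3.
Target odds: 0.02 ÷ 0.98 = 1/49.
Need (77/123) × (1/3)ⁿ ≤ 1/49, i.e. (1/3)ⁿ ≤ 123/3773.
(1/3)³ = 1/27 is still above 123/3773 but (1/3)⁴ = 1/81 is at or below it, so n = 4.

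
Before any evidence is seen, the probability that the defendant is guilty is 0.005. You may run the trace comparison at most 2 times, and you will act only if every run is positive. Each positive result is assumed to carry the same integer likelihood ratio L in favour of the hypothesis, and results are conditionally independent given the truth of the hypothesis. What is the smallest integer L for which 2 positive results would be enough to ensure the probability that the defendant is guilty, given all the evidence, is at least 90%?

Prior odds = 0.005/0.995 = 1/199.
Target odds = 0.9/0.1 = 9.
Need L² ≥ 9 ÷ (1/199) = 1791.
42² = 1764 < 1791 ≤ 1849 = 43², so L = 43.

43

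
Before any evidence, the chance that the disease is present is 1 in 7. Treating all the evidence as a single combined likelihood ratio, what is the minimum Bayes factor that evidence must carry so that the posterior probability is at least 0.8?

24

Prior odds = (1/7)/(6/7) = 1/6.
Target odds = 0.8/0.2 = 4.
Required Bayes factor = 4 ÷ (1/6) = 24.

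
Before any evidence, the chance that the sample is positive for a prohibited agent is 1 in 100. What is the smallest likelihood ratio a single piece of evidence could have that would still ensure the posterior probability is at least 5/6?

Prior odds = 0.01/0.99 = 1/99.
Target odds = (5/6)/(1/6) = 5.
Required Bayes factor = 5 ÷ (1/99) = 495.

495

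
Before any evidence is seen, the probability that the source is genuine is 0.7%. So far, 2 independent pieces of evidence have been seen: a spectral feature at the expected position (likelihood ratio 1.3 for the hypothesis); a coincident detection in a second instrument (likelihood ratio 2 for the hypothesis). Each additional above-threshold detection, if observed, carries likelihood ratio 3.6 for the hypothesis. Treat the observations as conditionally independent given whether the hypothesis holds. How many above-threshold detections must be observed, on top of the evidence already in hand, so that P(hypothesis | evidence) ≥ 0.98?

Prior odds = 0.007/0.993 = 7/993.
Combined Bayes factor of the evidence already in hand = 1.3 × 2 = 2.6.
Odds after that evidence = (7/993) × 2.6 = 91/4965.
Target odds = 0.98/0.02 = 49.
Need 3.6ⁿ ≥ 49 ÷ (91/4965) = 34755/13.
3.6⁶ = 34012224/15625 falls short of 34755/13 but 3.6⁷ = 612220032/78125 reaches it, so n = 7.

7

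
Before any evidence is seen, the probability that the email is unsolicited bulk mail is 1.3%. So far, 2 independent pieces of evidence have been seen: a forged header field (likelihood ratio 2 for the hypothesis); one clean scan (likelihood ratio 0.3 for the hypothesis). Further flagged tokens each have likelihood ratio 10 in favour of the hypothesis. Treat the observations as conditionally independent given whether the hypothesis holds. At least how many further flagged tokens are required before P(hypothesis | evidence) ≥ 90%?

4

Prior odds = 0.013/0.987 = 13/987.
Combined Bayes factor of the evidence already in hand = 2 × 0.3 = 0.6.
Odds after that evidence = (13/987) × 0.6 = 13/1645.
Target odds = 0.9/0.1 = 9.
Need 10ⁿ ≥ 9 ÷ (13/1645) = 14805/13.
10³ = 1000 falls short of 14805/13 but 10⁴ = 10000 reaches it, so n = 4.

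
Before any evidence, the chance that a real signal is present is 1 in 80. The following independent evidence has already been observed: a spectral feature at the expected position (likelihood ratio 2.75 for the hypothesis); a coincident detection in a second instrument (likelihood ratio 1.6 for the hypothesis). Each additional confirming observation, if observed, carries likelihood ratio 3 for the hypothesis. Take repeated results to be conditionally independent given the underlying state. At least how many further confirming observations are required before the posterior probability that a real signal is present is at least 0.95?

Prior odds = 0.0125/0.9875 = 1/79.
Combined Bayes factor of the evidence already in hand = 2.75 × 1.6 = 4.4.
Odds after that evidence = (1/79) × 4.4 = 22/395.
Target odds = 0.95/0.05 = 19.
Need 3ⁿ ≥ 19 ÷ (22/395) = 7505/22.
3⁵ = 243 falls short of 7505/22 but 3⁶ = 729 reaches it, so n = 6.

6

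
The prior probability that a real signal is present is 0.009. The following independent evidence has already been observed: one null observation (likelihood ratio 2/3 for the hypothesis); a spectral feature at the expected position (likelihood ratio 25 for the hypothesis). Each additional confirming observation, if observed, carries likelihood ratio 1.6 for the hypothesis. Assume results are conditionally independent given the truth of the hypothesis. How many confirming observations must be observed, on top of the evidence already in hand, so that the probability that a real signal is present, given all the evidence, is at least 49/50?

Prior odds = 0.009/0.991 = 9/991.
Combined Bayes factor of the evidence already in hand = (2/3) × 25 = 50/3.
Odds after that evidence = (9/991) × 50/3 = 150/991.
Target odds = 0.98/0.02 = 49.
Need 1.6ⁿ ≥ 49 ÷ (150/991) = 48559/150.
1.6¹² ≈281.475 falls short of 48559/150 but 1.6¹³ ≈450.36 reaches it, so n = 13.

13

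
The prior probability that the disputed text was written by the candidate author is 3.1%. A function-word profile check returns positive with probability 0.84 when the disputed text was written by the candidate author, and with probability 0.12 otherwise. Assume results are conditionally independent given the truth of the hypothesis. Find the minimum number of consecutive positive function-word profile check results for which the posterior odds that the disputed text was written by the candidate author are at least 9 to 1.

3

Prior odds: 0.031 ÷ 0.969 = 31/969.
Likelihood ratio of a positive result = 0.84/0.12 = 7.
Target odds = 9.
Require 7ⁿ ≥ 9 ÷ (31/969) = 8721/31.
7² = 49 falls short of 8721/31 but 7³ = 343 reaches it, so n = 3.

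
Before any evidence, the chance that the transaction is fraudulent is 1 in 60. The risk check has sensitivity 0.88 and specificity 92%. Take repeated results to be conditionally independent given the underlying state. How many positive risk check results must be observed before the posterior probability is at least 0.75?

Prior odds = (1/60)/(59/60) = 1/59.
False-positive rate = 1 − 0.92 = 0.08; likelihood ratio of a positive = 0.88/0.08 = 11.
Target posterior odds = 0.75/0.25 = 3.
Need (1/59) × 11ⁿ ≥ 3, i.e. 11ⁿ ≥ 177.
11² = 121 falls short of 177 but 11³ = 1331 reaches it, so n = 3.

3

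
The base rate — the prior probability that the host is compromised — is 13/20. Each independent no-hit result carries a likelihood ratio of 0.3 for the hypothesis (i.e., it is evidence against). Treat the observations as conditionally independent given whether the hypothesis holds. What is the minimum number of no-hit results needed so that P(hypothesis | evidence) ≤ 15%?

2

Prior odds: 0.65 ÷ 0.35 = 13/7.
Likelihood ratio per no-hit result = 0.3.
Target posterior odds = 0.15/0.85 = 3/17.
Require 0.3ⁿ ≤ 3/17 ÷ (13/7) = 21/221.
0.3¹ = 0.3 is still above 21/221 but 0.3² = 0.09 is at or below it, so n = 2.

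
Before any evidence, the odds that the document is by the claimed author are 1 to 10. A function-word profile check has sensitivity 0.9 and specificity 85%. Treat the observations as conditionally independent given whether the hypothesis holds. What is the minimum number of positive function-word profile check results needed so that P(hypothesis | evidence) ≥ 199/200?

5

Prior odds = 0.1.
False-positive rate = 1 − 0.85 = 0.15; likelihood ratio of a positive = 0.9/0.15 = 6.
Target posterior odds = 0.995/0.005 = 199.
Require 6ⁿ ≥ 199 ÷ 0.1 = 1990.
6⁴ = 1296 falls short of 1990 but 6⁵ = 7776 reaches it, so n = 5.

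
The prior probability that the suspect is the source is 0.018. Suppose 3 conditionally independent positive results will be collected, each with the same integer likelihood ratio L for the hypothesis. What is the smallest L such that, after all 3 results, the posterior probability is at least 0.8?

Prior odds = 0.018/0.982 = 9/491.
Target odds = 0.8/0.2 = 4.
Need L³ ≥ 4 ÷ (9/491) = 1964/9.
6³ = 216 < 1964/9 ≤ 343 = 7³, so L = 7.

7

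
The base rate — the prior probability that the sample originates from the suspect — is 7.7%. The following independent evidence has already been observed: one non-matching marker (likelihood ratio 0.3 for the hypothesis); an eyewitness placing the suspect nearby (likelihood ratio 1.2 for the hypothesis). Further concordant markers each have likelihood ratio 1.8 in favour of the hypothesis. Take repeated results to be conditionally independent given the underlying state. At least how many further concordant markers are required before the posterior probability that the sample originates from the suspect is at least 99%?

Prior odds = 0.077/0.923 = 77/923.
Combined Bayes factor of the evidence already in hand = 0.3 × 1.2 = 0.36.
Odds after that evidence = (77/923) × 0.36 = 693/23075.
Target odds = 0.99/0.01 = 99.
Need 1.8ⁿ ≥ 99 ÷ (693/23075) = 23075/7.
1.8¹³ ≈2082.3 falls short of 23075/7 but 1.8¹⁴ ≈3748.13 reaches it, so n = 14.

14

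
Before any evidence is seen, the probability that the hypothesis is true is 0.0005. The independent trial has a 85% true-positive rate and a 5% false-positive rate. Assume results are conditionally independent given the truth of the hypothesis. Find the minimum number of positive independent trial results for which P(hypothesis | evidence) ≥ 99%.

Prior odds = 0.0005/0.9995 = 1/1999.
Likelihood ratio of a positive result = 0.85/0.05 = 17.
Target posterior odds = 0.99/0.01 = 99.
Require 17ⁿ ≥ 99 ÷ (1/1999) = 197901.
17⁴ = 83521 falls short of 197901 but 17⁵ = 1419857 reaches it, so n = 5.

5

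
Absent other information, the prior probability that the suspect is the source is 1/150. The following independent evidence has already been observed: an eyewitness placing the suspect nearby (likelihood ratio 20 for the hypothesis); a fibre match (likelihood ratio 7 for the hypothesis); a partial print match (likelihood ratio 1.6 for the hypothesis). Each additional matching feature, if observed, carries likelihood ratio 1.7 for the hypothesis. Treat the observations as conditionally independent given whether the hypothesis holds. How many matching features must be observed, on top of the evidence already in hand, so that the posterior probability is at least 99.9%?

13

Prior odds = (1/150)/(149/150) = 1/149.
Combined Bayes factor of the evidence already in hand = 20 × 7 × 1.6 = 224.
Odds after that evidence = (1/149) × 224 = 224/149.
Target odds = 0.999/0.001 = 999.
Need 1.7ⁿ ≥ 999 ÷ (224/149) = 148851/224.
1.7¹² ≈582.622 falls short of 148851/224 but 1.7¹³ ≈990.458 reaches it, so n = 13.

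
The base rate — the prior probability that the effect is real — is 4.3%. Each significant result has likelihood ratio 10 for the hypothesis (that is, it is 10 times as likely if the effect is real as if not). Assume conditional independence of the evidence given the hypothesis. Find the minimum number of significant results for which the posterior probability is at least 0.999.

Prior odds: 0.043 ÷ 0.957 = 43/957.
Likelihood ratio per significant result = 10.
Target posterior odds = 0.999/0.001 = 999.
Need (43/957) × 10ⁿ ≥ 999, i.e. 10ⁿ ≥ 956043/43.
10⁴ = 10000 falls short of 956043/43 but 10⁵ = 100000 reaches it, so n = 5.

5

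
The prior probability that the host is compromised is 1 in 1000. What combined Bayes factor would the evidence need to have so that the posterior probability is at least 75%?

Prior odds = 0.001/0.999 = 1/999.
Target odds = 0.75/0.25 = 3.
Required Bayes factor = 3 ÷ (1/999) = 2997.

2997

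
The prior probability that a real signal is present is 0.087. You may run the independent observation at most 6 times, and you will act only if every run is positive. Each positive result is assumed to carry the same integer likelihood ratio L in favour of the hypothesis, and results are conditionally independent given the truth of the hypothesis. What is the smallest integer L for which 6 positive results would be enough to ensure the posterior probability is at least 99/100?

4

Prior odds = 0.087/0.913 = 87/913.
Target odds = 0.99/0.01 = 99.
Need L⁶ ≥ 99 ÷ (87/913) = 30129/29.
3⁶ = 729 < 30129/29 ≤ 4096 = 4⁶, so L = 4.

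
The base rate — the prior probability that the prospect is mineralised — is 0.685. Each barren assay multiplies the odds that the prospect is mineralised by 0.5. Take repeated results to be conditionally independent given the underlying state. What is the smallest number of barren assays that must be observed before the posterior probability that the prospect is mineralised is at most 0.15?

4

Prior odds = 0.685/0.315 = 137/63.
Likelihood ratio per barren assay = 0.5.
Target odds: 0.15 ÷ 0.85 = 3/17.
Need (137/63) × 0.5ⁿ ≤ 3/17, i.e. 0.5ⁿ ≤ 189/2329.
0.5³ = 0.125 is still above 189/2329 but 0.5⁴ = 0.0625 is at or below it, so n = 4.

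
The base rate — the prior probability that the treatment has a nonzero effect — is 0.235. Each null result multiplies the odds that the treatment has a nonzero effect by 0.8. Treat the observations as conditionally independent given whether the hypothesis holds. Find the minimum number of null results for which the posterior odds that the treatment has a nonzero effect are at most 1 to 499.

23

Prior odds = 0.235/0.765 = 47/153.
Likelihood ratio per null result = 0.8.
Target odds = 1/499.
Need (47/153) × 0.8ⁿ ≤ 1/499, i.e. 0.8ⁿ ≤ 153/23453.
0.8²² ≈0.0073787 is still above 153/23453 but 0.8²³ ≈0.00590296 is at or below it, so n = 23.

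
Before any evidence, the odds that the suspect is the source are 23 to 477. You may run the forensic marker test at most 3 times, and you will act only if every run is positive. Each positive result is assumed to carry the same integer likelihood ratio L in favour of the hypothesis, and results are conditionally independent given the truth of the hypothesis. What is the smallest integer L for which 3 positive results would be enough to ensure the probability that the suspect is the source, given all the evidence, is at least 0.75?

Prior odds = 23/477.
Target odds = 0.75/0.25 = 3.
Need L³ ≥ 3 ÷ (23/477) = 1431/23.
3³ = 27 < 1431/23 ≤ 64 = 4³, so L = 4.

4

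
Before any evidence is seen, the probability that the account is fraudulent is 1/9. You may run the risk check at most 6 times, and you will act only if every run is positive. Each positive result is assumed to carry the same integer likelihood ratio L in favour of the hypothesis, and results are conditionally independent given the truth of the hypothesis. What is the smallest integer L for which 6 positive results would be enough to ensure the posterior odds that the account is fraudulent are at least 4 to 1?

2

Prior odds = (1/9)/(8/9) = 0.125.
Target odds = 4.
Need L⁶ ≥ 4 ÷ 0.125 = 32.
1⁶ = 1 < 32 ≤ 64 = 2⁶, so L = 2.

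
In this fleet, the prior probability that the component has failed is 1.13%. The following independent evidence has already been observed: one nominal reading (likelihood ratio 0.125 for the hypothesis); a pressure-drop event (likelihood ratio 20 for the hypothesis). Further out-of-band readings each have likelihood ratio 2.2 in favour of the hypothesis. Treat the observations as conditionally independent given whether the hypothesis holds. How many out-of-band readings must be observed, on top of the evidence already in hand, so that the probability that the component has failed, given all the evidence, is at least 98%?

10

Prior odds = 0.0113/0.9887 = 113/9887.
Combined Bayes factor of the evidence already in hand = 0.125 × 20 = 2.5.
Odds after that evidence = (113/9887) × 2.5 = 565/19774.
Target odds = 0.98/0.02 = 49.
Need 2.2ⁿ ≥ 49 ÷ (565/19774) = 968926/565.
2.2⁹ ≈1207.27 falls short of 968926/565 but 2.2¹⁰ ≈2655.99 reaches it, so n = 10.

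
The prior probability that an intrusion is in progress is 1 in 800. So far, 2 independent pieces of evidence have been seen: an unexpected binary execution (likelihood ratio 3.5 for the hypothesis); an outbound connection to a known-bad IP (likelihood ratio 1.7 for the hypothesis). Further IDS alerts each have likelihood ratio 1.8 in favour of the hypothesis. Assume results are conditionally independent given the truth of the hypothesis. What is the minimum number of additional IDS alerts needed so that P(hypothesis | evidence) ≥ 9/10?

13

Prior odds = 0.00125/0.99875 = 1/799.
Combined Bayes factor of the evidence already in hand = 3.5 × 1.7 = 5.95.
Odds after that evidence = (1/799) × 5.95 = 7/940.
Target odds = 0.9/0.1 = 9.
Need 1.8ⁿ ≥ 9 ÷ (7/940) = 8460/7.
1.8¹² ≈1156.83 falls short of 8460/7 but 1.8¹³ ≈2082.3 reaches it, so n = 13.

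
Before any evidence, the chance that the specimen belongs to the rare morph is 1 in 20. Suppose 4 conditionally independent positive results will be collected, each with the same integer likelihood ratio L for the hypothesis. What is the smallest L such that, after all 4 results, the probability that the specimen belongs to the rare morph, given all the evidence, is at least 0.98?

Prior odds = 0.05/0.95 = 1/19.
Target odds = 0.98/0.02 = 49.
Need L⁴ ≥ 49 ÷ (1/19) = 931.
5⁴ = 625 < 931 ≤ 1296 = 6⁴, so L = 6.

6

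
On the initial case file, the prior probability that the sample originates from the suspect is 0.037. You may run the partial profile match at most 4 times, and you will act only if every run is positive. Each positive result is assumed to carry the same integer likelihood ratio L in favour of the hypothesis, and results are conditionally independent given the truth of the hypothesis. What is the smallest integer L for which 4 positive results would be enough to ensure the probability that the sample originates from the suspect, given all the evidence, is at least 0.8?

4

Prior odds = 0.037/0.963 = 37/963.
Target odds = 0.8/0.2 = 4.
Need L⁴ ≥ 4 ÷ (37/963) = 3852/37.
3⁴ = 81 < 3852/37 ≤ 256 = 4⁴, so L = 4.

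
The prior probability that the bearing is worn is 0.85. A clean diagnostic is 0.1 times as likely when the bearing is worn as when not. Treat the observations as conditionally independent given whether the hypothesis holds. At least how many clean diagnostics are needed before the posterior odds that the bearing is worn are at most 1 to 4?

Prior odds: 0.85 ÷ 0.15 = 17/3.
Likelihood ratio per clean diagnostic = 0.1.
Target odds = 0.25.
Need (17/3) × 0.1ⁿ ≤ 0.25, i.e. 0.1ⁿ ≤ 3/68.
0.1¹ = 0.1 is still above 3/68 but 0.1² = 0.01 is at or below it, so n = 2.

2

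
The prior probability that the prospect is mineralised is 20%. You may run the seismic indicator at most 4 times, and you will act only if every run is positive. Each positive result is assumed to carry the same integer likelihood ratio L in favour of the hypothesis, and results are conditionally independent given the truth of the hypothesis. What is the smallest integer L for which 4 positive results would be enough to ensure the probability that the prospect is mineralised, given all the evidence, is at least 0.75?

2

Prior odds = 0.2/0.8 = 0.25.
Target odds = 0.75/0.25 = 3.
Need L⁴ ≥ 3 ÷ 0.25 = 12.
1⁴ = 1 < 12 ≤ 16 = 2⁴, so L = 2.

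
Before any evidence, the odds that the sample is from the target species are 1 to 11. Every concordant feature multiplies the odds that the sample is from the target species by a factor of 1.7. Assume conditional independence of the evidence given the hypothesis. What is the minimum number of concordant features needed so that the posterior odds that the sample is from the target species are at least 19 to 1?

11

Prior odds = 1/11.
Likelihood ratio per concordant feature = 1.7.
Target odds = 19.
Require 1.7ⁿ ≥ 19 ÷ (1/11) = 209.
1.7¹⁰ ≈201.599 falls short of 209 but 1.7¹¹ ≈342.719 reaches it, so n = 11.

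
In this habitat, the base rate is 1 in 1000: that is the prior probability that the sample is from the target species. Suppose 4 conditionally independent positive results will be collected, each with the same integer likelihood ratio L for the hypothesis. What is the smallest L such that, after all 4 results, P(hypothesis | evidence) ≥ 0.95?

12

Prior odds = 0.001/0.999 = 1/999.
Target odds = 0.95/0.05 = 19.
Need L⁴ ≥ 19 ÷ (1/999) = 18981.
11⁴ = 14641 < 18981 ≤ 20736 = 12⁴, so L = 12.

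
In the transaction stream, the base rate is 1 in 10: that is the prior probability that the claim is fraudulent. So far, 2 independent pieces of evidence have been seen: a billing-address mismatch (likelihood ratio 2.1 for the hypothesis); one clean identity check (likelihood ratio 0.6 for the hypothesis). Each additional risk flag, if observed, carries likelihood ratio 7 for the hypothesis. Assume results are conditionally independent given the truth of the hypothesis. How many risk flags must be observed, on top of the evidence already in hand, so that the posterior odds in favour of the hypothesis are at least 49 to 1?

Prior odds = 0.1/0.9 = 1/9.
Combined Bayes factor of the evidence already in hand = 2.1 × 0.6 = 1.26.
Odds after that evidence = (1/9) × 1.26 = 0.14.
Target odds = 49.
Need 7ⁿ ≥ 49 ÷ 0.14 = 350.
7³ = 343 falls short of 350 but 7⁴ = 2401 reaches it, so n = 4.

4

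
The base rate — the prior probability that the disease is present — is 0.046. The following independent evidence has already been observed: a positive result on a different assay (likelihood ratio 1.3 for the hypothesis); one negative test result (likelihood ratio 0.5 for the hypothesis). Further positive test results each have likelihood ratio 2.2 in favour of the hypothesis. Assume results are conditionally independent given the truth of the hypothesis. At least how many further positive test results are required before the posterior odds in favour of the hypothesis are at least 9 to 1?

Prior odds = 0.046/0.954 = 23/477.
Combined Bayes factor of the evidence already in hand = 1.3 × 0.5 = 0.65.
Odds after that evidence = (23/477) × 0.65 = 299/9540.
Target odds = 9.
Need 2.2ⁿ ≥ 9 ÷ (299/9540) = 85860/299.
2.2⁷ = 19487171/78125 falls short of 85860/299 but 2.2⁸ = 214358881/390625 reaches it, so n = 8.

8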